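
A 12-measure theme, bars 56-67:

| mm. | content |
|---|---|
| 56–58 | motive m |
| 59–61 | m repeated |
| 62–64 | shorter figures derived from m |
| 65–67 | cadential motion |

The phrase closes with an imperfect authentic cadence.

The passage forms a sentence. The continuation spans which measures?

measures 62–67

After the presentation (bars 56–61), the continuation covers the fragmentation through the cadence: mm. 62–67.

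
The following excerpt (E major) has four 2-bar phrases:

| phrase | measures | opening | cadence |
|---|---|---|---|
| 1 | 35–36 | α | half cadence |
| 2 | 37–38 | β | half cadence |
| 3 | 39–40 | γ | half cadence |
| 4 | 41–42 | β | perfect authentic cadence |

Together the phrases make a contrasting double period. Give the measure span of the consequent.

measures 39–42

In a double period the first pair of phrases (ending half cadence) is the large antecedent and the second pair (ending perfect authentic cadence) is the large consequent; the consequent is measures 39–42.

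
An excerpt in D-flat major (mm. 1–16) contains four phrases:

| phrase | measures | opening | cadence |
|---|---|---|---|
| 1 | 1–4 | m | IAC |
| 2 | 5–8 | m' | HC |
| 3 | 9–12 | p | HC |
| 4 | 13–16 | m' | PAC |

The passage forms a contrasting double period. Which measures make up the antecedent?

In a double period the four phrases pair into a large antecedent (phrases 1–2, ending half cadence) and a large consequent (phrases 3–4, ending perfect authentic cadence). The antecedent spans measures 1-8.

measures 1–8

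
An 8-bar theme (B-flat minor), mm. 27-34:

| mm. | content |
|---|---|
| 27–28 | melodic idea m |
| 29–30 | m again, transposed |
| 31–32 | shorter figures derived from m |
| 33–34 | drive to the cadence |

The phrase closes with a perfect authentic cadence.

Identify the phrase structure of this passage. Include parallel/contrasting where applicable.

sentence

Basic idea (mm. 27–28) + its repetition (measures 29-30) form the presentation; fragmentation and cadence (measures 31–34) form the continuation — the 8-bar whole is a sentence.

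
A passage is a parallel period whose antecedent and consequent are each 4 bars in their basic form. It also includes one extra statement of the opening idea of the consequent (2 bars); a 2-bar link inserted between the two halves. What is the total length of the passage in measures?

12 measures

Basic parallel period: 4 + 4 = 8 bars.
8 (basic form) + 2 (extra statement) + 2 (link) = 12.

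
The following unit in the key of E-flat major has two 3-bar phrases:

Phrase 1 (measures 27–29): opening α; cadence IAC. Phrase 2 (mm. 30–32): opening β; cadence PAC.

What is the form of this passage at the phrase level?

Phrase 1 ends with an imperfect authentic cadence (weaker) and phrase 2 with a perfect authentic cadence (stronger): antecedent + consequent = a period.
The two phrases open with different material (α / β), so the period is contrasting.

contrasting period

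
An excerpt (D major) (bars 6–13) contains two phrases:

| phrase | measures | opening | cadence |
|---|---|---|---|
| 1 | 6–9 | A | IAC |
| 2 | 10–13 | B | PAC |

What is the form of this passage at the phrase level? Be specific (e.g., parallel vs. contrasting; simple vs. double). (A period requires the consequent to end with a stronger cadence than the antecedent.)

Phrase 1 ends with an imperfect authentic cadence (weaker) and phrase 2 with a perfect authentic cadence (stronger): antecedent + consequent = a period.
The two phrases open with different material (A / B), so the period is contrasting.

contrasting period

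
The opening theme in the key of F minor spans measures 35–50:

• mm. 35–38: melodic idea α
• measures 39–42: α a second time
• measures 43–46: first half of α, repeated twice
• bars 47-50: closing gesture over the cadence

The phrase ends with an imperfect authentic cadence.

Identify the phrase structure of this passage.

sentence

Basic idea (measures 35-38) + its repetition (mm. 39–42) form the presentation; fragmentation and cadence (mm. 43–50) form the continuation — the 16-bar whole is a sentence.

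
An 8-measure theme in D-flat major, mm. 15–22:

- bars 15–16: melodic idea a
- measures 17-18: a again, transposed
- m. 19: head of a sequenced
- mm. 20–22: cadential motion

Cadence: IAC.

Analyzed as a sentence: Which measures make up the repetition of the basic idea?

The presentation of a sentence is the basic idea (bars 15–16) plus its repetition (bars 17–18); the repetition of the basic idea is therefore bars 17-18.

measures 17–18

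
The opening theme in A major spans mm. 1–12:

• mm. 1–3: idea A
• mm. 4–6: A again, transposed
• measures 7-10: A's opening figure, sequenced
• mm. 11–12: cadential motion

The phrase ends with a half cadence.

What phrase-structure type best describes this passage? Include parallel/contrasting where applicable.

sentence

Basic idea (mm. 1–3) + its repetition (mm. 4-6) form the presentation; fragmentation and cadence (measures 7–12) form the continuation — the 12-bar whole is a sentence.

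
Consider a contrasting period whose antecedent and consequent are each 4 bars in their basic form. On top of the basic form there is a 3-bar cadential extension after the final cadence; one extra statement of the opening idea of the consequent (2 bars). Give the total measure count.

13 measures

Basic contrasting period: 4 + 4 = 8 bars.
8 (basic form) + 3 (cadential extension) + 2 (extra statement) = 13.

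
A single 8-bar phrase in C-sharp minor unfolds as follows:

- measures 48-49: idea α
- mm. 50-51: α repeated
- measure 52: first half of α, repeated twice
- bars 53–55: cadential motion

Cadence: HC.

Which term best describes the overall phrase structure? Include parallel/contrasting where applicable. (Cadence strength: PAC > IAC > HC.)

Basic idea (measures 48–49) + its repetition (mm. 50–51) form the presentation; fragmentation and cadence (measures 52–55) form the continuation — the 8-bar whole is a sentence.

sentence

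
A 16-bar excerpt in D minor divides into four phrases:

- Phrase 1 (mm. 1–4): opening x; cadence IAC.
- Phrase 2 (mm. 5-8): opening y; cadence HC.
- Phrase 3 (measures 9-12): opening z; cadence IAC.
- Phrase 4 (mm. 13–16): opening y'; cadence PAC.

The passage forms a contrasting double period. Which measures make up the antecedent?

measures 1–8

In a double period the first pair of phrases (ending half cadence) is the large antecedent and the second pair (ending perfect authentic cadence) is the large consequent; the antecedent is measures 1–8.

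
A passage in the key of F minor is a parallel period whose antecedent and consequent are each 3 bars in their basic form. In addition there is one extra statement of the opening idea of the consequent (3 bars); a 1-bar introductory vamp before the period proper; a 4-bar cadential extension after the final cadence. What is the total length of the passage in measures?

14 measures

Basic parallel period: 3 + 3 = 6 bars.
6 (basic form) + 3 (extra statement) + 1 (introduction) + 4 (cadential extension) = 14.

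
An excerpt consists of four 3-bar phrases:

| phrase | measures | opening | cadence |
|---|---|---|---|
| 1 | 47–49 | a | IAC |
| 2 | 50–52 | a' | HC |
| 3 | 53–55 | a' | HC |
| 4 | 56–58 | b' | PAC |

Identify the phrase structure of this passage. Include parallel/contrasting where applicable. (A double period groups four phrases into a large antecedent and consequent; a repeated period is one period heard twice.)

parallel double period

Four phrases in two halves: the first half (mm. 47–52) ends with a half cadence, the second (bars 53–58) with a perfect authentic cadence — a large antecedent–consequent pair, i.e. a double period.
Phrase 3 begins with the same material as phrase 1, making it parallel.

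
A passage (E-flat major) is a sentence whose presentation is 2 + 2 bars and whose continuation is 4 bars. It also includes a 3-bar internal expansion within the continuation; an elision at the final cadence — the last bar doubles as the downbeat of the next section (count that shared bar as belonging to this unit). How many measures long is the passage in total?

Basic sentence: 2 + 2 + 4 = 8 bars.
8 (basic form) + 3 (internal expansion) = 11.
The elision shares a bar with the next section but does not change this unit's count.

11 measures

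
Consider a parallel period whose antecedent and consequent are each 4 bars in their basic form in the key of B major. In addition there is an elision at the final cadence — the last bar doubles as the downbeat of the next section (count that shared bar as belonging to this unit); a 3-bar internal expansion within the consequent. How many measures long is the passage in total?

Basic parallel period: 4 + 4 = 8 bars.
8 (basic form) + 3 (internal expansion) = 11.
The elision shares a bar with the next section but does not change this unit's count.

11 measures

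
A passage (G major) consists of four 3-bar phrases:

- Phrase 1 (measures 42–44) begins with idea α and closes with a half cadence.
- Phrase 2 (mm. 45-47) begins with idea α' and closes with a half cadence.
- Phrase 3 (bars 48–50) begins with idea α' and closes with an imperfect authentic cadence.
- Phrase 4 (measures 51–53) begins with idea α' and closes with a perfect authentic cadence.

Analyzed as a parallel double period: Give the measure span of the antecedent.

measures 42–47

In a double period the four phrases pair into a large antecedent (phrases 1–2, ending half cadence) and a large consequent (phrases 3–4, ending perfect authentic cadence). The antecedent spans measures 42–47.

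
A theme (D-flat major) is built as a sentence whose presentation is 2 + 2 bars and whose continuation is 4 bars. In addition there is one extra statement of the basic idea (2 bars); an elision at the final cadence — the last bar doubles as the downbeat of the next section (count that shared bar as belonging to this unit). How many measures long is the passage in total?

Basic sentence: 2 + 2 + 4 = 8 bars.
8 (basic form) + 2 (extra statement) = 10.
The elision shares a bar with the next section but does not change this unit's count.

10 measures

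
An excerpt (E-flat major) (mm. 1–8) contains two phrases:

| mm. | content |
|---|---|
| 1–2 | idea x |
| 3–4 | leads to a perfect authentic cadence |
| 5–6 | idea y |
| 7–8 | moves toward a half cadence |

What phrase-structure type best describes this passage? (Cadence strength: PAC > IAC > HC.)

The second phrase closes with a half cadence, which is not stronger than the first phrase's perfect authentic cadence; without a weak→strong cadential pair there is no antecedent–consequent relationship, so this is a phrase group rather than a period.

phrase group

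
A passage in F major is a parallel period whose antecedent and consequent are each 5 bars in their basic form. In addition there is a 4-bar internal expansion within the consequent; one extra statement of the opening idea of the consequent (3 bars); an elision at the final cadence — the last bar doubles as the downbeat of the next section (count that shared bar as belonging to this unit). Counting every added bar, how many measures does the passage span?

Basic parallel period: 5 + 5 = 10 bars.
10 (basic form) + 4 (internal expansion) + 3 (extra statement) = 17.
The elision shares a bar with the next section but does not change this unit's count.

17 measures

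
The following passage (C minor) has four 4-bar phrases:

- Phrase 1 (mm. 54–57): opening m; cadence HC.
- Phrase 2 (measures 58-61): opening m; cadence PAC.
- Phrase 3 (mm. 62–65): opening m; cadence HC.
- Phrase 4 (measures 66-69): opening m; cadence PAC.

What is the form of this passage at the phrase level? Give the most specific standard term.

The cadence pattern HC–PAC–HC–PAC is weak–strong twice, and phrases 3–4 restate phrases 1–2: a period heard twice, not a double period (which would end weakly at phrase 2).

repeated period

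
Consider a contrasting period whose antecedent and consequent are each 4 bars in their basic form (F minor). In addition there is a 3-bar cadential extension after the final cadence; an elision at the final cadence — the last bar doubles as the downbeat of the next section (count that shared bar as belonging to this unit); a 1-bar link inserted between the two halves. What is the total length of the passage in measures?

12 measures

Basic contrasting period: 4 + 4 = 8 bars.
8 (basic form) + 3 (cadential extension) + 1 (link) = 12.
The elision shares a bar with the next section but does not change this unit's count.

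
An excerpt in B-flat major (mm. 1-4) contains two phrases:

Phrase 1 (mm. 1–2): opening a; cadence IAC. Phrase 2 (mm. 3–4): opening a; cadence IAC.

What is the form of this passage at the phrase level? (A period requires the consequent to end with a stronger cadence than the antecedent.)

Both phrases have the same opening (a) and the same cadence (imperfect authentic cadence): the second is a restatement, not a consequent, so this is a repeated phrase rather than a period.

repeated phrase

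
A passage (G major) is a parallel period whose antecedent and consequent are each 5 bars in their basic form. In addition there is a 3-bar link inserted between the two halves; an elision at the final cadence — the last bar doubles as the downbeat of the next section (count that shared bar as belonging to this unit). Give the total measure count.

Basic parallel period: 5 + 5 = 10 bars.
10 (basic form) + 3 (link) = 13.
The elision shares a bar with the next section but does not change this unit's count.

13 measures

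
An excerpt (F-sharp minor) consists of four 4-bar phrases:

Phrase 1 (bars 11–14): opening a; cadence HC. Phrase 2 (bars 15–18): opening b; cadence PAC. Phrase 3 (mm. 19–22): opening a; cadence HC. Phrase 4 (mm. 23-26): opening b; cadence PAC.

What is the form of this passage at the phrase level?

The cadence pattern HC–PAC–HC–PAC is weak–strong twice, and phrases 3–4 restate phrases 1–2: a period heard twice, not a double period (which would end weakly at phrase 2).

repeated period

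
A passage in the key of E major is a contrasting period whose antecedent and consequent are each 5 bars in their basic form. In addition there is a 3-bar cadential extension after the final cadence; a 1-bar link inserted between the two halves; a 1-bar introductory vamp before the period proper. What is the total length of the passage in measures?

15 measures

Basic contrasting period: 5 + 5 = 10 bars.
10 (basic form) + 3 (cadential extension) + 1 (link) + 1 (introduction) = 15.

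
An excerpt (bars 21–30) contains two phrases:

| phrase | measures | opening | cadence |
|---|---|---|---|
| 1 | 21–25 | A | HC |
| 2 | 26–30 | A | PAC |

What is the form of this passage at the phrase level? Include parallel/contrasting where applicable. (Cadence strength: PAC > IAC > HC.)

parallel period

Phrase 1 ends with a half cadence (weaker) and phrase 2 with a perfect authentic cadence (stronger): antecedent + consequent = a period.
The two phrases open with the same material (A / A), so the period is parallel.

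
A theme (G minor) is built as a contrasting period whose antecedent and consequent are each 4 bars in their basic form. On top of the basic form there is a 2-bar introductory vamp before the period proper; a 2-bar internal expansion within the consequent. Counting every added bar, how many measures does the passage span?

12 measures

Basic contrasting period: 4 + 4 = 8 bars.
8 (basic form) + 2 (introduction) + 2 (internal expansion) = 12.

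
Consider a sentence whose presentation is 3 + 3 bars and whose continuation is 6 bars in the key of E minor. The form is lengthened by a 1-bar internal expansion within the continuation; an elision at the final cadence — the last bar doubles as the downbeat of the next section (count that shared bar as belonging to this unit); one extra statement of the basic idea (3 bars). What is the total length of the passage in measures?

16 measures

Basic sentence: 3 + 3 + 6 = 12 bars.
12 (basic form) + 1 (internal expansion) + 3 (extra statement) = 16.
The elision shares a bar with the next section but does not change this unit's count.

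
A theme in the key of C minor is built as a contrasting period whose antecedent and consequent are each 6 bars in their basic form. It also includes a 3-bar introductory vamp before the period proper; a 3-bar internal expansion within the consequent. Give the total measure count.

18 measures

Basic contrasting period: 6 + 6 = 12 bars.
12 (basic form) + 3 (introduction) + 3 (internal expansion) = 18.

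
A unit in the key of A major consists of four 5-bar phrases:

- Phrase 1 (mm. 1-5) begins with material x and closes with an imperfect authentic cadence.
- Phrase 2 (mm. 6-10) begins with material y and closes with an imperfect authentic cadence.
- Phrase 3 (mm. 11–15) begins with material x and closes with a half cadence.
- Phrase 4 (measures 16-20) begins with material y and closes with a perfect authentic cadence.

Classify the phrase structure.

parallel double period

Four phrases in two halves: the first half (bars 1-10) ends with an imperfect authentic cadence, the second (mm. 11–20) with a perfect authentic cadence — a large antecedent–consequent pair, i.e. a double period.
Phrase 3 begins with the same material as phrase 1, making it parallel.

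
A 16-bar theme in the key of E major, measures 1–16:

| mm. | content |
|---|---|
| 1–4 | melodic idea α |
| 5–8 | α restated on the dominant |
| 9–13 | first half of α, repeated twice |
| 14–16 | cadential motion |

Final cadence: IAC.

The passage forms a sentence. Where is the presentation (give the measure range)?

measures 1–8

The presentation of a sentence is the basic idea (mm. 1-4) plus its repetition (bars 5–8); the presentation is therefore mm. 1-8.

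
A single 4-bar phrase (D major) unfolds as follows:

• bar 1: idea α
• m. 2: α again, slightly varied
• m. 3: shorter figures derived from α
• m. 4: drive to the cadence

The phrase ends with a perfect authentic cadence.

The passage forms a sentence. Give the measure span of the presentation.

measures 1–2

The presentation of a sentence is the basic idea (bar 1) plus its repetition (measure 2); the presentation is therefore bars 1–2.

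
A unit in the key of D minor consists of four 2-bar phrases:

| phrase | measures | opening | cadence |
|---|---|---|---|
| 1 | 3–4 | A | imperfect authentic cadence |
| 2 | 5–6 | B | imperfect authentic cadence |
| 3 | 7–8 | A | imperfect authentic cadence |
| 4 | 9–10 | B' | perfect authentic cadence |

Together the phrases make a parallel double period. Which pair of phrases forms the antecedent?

In a double period the first pair of phrases (ending imperfect authentic cadence) is the large antecedent and the second pair (ending perfect authentic cadence) is the large consequent; the antecedent is phrases 1 and 2.

phrases 1 and 2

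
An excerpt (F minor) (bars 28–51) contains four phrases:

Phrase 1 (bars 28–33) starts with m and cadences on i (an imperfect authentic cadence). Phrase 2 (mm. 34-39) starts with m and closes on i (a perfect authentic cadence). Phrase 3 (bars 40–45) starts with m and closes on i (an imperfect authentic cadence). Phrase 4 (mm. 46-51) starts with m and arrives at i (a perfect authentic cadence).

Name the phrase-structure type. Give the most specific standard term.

repeated period

The cadence pattern IAC–PAC–IAC–PAC is weak–strong twice, and phrases 3–4 restate phrases 1–2: a period heard twice, not a double period (which would end weakly at phrase 2).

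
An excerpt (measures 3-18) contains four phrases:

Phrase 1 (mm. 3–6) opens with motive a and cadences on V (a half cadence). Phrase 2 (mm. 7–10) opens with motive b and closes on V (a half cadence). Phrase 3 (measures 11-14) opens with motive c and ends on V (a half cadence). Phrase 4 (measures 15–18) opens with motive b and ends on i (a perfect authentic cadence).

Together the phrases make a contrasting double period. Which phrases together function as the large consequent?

In a double period the first pair of phrases (ending half cadence) is the large antecedent and the second pair (ending perfect authentic cadence) is the large consequent; the consequent is phrases 3 and 4.

phrases 3 and 4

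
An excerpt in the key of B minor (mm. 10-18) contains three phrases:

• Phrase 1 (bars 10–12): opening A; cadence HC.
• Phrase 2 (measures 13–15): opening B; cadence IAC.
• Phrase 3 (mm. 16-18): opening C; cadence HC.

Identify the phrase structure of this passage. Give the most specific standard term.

phrase group

The final phrase closes with a half cadence, which is not stronger than the preceding imperfect authentic cadence; the 3 phrases lack an overall antecedent–consequent design and so form a phrase group.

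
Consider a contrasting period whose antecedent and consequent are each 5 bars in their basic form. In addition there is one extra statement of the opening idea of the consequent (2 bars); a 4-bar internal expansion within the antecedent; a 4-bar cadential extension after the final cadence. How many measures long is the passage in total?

20 measures

Basic contrasting period: 5 + 5 = 10 bars.
10 (basic form) + 2 (extra statement) + 4 (internal expansion) + 4 (cadential extension) = 20.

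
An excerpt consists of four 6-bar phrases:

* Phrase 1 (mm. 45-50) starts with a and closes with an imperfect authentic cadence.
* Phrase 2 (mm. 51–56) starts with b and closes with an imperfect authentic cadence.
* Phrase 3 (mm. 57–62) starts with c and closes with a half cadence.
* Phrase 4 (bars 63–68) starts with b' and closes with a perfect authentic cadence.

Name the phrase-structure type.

Four phrases in two halves: the first half (measures 45-56) ends with an imperfect authentic cadence, the second (mm. 57-68) with a perfect authentic cadence — a large antecedent–consequent pair, i.e. a double period.
Phrase 3 begins with different material from phrase 1, making it contrasting.

contrasting double period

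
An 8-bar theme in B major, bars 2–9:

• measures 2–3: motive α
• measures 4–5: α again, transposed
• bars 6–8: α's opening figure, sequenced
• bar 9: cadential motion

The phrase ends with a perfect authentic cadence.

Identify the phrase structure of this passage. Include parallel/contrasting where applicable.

sentence

Basic idea (bars 2–3) + its repetition (bars 4-5) form the presentation; fragmentation and cadence (measures 6–9) form the continuation — the 8-bar whole is a sentence.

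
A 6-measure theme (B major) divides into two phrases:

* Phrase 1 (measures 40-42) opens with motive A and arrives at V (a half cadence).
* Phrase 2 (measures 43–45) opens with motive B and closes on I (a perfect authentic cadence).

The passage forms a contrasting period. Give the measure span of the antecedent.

measures 40–42

The antecedent is the phrase ending with the weaker cadence (half cadence, phrase 1) and the consequent the one ending more conclusively (perfect authentic cadence, phrase 2); the antecedent is bars 40-42.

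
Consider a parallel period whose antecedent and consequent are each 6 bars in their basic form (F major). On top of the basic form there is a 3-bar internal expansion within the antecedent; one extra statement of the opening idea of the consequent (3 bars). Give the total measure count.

18 measures

Basic parallel period: 6 + 6 = 12 bars.
12 (basic form) + 3 (internal expansion) + 3 (extra statement) = 18.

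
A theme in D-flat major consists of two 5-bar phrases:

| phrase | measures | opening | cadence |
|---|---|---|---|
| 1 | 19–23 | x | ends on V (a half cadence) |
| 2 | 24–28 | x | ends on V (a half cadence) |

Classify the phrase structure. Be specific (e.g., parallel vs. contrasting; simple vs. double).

Both phrases have the same opening (x) and the same cadence (half cadence): the second is a restatement, not a consequent, so this is a repeated phrase rather than a period.

repeated phrase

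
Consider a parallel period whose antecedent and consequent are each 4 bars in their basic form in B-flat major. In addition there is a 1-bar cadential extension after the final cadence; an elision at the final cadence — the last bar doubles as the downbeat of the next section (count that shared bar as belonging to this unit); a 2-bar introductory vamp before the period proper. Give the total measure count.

Basic parallel period: 4 + 4 = 8 bars.
8 (basic form) + 1 (cadential extension) + 2 (introduction) = 11.
The elision shares a bar with the next section but does not change this unit's count.

11 measures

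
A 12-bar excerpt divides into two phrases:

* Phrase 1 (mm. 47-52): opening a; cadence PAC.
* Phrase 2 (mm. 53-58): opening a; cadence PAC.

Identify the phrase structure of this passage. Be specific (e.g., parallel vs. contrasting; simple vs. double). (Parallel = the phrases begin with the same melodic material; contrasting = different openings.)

repeated phrase

Both phrases have the same opening (a) and the same cadence (perfect authentic cadence): the second is a restatement, not a consequent, so this is a repeated phrase rather than a period.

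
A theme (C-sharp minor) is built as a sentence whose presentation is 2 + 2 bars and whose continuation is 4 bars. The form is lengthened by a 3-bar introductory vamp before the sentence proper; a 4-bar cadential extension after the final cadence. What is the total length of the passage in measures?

15 measures

Basic sentence: 2 + 2 + 4 = 8 bars.
8 (basic form) + 3 (introduction) + 4 (cadential extension) = 15.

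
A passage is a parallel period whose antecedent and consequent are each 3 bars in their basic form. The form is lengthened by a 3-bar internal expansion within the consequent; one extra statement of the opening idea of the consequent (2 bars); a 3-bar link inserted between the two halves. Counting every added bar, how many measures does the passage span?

14 measures

Basic parallel period: 3 + 3 = 6 bars.
6 (basic form) + 3 (internal expansion) + 2 (extra statement) + 3 (link) = 14.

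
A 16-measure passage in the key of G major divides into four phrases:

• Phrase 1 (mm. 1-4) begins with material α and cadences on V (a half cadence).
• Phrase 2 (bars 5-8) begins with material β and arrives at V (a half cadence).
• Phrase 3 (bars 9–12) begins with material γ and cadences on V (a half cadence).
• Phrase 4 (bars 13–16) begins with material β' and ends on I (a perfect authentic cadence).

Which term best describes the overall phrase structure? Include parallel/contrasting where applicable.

contrasting double period

Four phrases in two halves: the first half (mm. 1–8) ends with a half cadence, the second (bars 9-16) with a perfect authentic cadence — a large antecedent–consequent pair, i.e. a double period.
Phrase 3 begins with different material from phrase 1, making it contrasting.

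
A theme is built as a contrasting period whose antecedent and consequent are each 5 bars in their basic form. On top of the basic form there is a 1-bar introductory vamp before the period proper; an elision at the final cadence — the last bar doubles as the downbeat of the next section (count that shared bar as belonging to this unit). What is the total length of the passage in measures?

11 measures

Basic contrasting period: 5 + 5 = 10 bars.
10 (basic form) + 1 (introduction) = 11.
The elision shares a bar with the next section but does not change this unit's count.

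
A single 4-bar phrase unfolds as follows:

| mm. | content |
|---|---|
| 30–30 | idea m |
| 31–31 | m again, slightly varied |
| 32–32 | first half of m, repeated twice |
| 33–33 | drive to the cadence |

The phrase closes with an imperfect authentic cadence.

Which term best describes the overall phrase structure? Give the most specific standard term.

sentence

Basic idea (m. 30) + its repetition (m. 31) form the presentation; fragmentation and cadence (measures 32–33) form the continuation — the 4-bar whole is a sentence.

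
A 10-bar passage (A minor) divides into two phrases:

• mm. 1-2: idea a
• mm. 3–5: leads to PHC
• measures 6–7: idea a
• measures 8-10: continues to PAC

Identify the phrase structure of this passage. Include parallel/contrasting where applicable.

Phrase 1 ends with a Phrygian half cadence (weaker) and phrase 2 with a perfect authentic cadence (stronger): antecedent + consequent = a period.
The two phrases open with the same material (a / a), so the period is parallel.

parallel period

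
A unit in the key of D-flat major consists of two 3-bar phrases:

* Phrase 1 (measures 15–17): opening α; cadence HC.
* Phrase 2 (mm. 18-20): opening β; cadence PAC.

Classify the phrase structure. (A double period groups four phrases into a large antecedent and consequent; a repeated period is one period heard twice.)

contrasting period

Phrase 1 ends with a half cadence (weaker) and phrase 2 with a perfect authentic cadence (stronger): antecedent + consequent = a period.
The two phrases open with different material (α / β), so the period is contrasting.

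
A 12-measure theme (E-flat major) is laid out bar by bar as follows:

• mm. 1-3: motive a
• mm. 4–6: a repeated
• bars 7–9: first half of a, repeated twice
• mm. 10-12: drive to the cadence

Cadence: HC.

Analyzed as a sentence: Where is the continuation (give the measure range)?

After the presentation (measures 1–6), the continuation covers the fragmentation through the cadence: mm. 7–12.

measures 7–12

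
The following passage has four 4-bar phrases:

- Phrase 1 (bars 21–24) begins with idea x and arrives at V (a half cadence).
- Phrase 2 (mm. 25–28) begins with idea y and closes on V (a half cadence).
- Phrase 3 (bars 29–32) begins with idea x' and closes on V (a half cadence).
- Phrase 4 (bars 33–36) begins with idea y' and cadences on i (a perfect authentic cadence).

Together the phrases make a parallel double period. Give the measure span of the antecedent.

In a double period the first pair of phrases (ending half cadence) is the large antecedent and the second pair (ending perfect authentic cadence) is the large consequent; the antecedent is measures 21–28.

measures 21–28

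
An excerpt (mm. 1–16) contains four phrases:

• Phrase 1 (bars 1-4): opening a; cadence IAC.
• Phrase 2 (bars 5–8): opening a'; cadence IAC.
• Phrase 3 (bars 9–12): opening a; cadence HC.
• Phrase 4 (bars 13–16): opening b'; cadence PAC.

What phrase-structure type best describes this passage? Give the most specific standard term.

parallel double period

Four phrases in two halves: the first half (bars 1–8) ends with an imperfect authentic cadence, the second (bars 9–16) with a perfect authentic cadence — a large antecedent–consequent pair, i.e. a double period.
Phrase 3 begins with the same material as phrase 1, making it parallel.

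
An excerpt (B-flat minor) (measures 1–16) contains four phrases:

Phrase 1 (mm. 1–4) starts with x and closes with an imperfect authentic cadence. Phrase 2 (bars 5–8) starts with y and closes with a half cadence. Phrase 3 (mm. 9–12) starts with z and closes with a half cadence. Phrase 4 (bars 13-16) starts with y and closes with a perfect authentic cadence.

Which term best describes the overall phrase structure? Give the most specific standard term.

contrasting double period

Four phrases in two halves: the first half (mm. 1–8) ends with a half cadence, the second (mm. 9–16) with a perfect authentic cadence — a large antecedent–consequent pair, i.e. a double period.
Phrase 3 begins with different material from phrase 1, making it contrasting.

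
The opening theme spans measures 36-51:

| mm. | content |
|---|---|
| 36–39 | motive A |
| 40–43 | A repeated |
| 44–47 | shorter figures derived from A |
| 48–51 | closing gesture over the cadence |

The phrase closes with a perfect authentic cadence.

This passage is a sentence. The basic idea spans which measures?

measures 36–39

The presentation of a sentence is the basic idea (bars 36–39) plus its repetition (mm. 40–43); the basic idea is therefore bars 36-39.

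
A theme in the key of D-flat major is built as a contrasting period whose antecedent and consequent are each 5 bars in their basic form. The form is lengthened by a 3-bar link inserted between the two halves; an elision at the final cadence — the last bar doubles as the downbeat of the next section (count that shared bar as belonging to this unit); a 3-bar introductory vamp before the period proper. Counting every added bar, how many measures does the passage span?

Basic contrasting period: 5 + 5 = 10 bars.
10 (basic form) + 3 (link) + 3 (introduction) = 16.
The elision shares a bar with the next section but does not change this unit's count.

16 measures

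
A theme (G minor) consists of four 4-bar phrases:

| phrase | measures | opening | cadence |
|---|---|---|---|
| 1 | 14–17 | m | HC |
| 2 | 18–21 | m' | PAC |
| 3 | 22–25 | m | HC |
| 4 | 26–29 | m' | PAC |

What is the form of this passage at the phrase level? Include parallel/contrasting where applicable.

repeated period

The cadence pattern HC–PAC–HC–PAC is weak–strong twice, and phrases 3–4 restate phrases 1–2: a period heard twice, not a double period (which would end weakly at phrase 2).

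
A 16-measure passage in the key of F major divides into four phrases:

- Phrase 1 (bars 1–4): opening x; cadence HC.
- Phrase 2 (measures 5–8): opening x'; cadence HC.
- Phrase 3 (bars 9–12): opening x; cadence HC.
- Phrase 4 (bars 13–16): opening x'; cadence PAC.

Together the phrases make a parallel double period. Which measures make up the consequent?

In a double period the first pair of phrases (ending half cadence) is the large antecedent and the second pair (ending perfect authentic cadence) is the large consequent; the consequent is measures 9–16.

measures 9–16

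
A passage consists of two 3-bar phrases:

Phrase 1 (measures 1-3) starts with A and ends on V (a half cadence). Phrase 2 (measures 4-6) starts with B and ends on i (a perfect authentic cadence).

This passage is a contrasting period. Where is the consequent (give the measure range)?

The antecedent is the phrase ending with the weaker cadence (half cadence, phrase 1) and the consequent the one ending more conclusively (perfect authentic cadence, phrase 2); the consequent is mm. 4-6.

measures 4–6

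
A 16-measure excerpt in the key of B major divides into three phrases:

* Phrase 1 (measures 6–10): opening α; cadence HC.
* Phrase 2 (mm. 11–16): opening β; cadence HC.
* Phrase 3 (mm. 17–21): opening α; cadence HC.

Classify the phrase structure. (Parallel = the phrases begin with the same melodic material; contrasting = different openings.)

The final phrase closes with a half cadence, which is not stronger than the preceding half cadence; the 3 phrases lack an overall antecedent–consequent design and so form a phrase group.

phrase group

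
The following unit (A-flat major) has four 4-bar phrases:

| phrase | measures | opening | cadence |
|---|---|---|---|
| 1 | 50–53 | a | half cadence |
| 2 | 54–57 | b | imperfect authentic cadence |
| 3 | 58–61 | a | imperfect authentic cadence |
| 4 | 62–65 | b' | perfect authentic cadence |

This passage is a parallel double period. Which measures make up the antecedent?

In a double period the four phrases pair into a large antecedent (phrases 1–2, ending imperfect authentic cadence) and a large consequent (phrases 3–4, ending perfect authentic cadence). The antecedent spans mm. 50–57.

measures 50–57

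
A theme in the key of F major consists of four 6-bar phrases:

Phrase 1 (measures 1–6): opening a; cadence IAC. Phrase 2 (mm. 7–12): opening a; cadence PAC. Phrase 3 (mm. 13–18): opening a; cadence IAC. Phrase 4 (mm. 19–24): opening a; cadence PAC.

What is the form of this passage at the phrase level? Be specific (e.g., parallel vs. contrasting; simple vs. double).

The cadence pattern IAC–PAC–IAC–PAC is weak–strong twice, and phrases 3–4 restate phrases 1–2: a period heard twice, not a double period (which would end weakly at phrase 2).

repeated period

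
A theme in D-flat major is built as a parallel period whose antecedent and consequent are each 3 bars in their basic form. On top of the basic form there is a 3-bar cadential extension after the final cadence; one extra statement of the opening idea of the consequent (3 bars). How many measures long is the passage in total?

12 measures

Basic parallel period: 3 + 3 = 6 bars.
6 (basic form) + 3 (cadential extension) + 3 (extra statement) = 12.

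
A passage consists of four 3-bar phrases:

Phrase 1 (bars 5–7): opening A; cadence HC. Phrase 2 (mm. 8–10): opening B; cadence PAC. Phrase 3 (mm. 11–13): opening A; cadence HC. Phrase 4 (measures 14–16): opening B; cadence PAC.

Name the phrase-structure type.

The cadence pattern HC–PAC–HC–PAC is weak–strong twice, and phrases 3–4 restate phrases 1–2: a period heard twice, not a double period (which would end weakly at phrase 2).

repeated period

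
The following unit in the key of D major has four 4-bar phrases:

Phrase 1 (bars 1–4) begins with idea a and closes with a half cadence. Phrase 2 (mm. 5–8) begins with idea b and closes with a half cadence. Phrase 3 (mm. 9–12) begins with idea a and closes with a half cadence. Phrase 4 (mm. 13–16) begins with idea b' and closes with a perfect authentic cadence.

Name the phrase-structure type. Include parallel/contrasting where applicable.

Four phrases in two halves: the first half (bars 1-8) ends with a half cadence, the second (measures 9–16) with a perfect authentic cadence — a large antecedent–consequent pair, i.e. a double period.
Phrase 3 begins with the same material as phrase 1, making it parallel.

parallel double period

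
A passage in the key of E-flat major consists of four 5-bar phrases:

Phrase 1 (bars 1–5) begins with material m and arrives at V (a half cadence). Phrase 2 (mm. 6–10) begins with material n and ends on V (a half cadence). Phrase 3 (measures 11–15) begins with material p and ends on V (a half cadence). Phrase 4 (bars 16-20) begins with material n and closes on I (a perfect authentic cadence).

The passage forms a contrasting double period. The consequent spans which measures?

In a double period the four phrases pair into a large antecedent (phrases 1–2, ending half cadence) and a large consequent (phrases 3–4, ending perfect authentic cadence). The consequent spans mm. 11–20.

measures 11–20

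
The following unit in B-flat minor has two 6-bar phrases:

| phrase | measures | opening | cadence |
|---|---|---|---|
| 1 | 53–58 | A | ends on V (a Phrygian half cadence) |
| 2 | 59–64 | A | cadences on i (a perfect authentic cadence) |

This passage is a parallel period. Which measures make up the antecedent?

measures 53–58

The antecedent is the phrase ending with the weaker cadence (Phrygian half cadence, phrase 1) and the consequent the one ending more conclusively (perfect authentic cadence, phrase 2); the antecedent is mm. 53-58.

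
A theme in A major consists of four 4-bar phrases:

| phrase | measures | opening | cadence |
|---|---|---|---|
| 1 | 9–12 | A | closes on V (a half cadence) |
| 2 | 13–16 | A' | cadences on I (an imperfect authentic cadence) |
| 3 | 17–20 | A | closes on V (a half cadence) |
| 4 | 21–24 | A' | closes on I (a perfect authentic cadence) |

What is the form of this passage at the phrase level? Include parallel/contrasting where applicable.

Four phrases in two halves: the first half (mm. 9–16) ends with an imperfect authentic cadence, the second (measures 17–24) with a perfect authentic cadence — a large antecedent–consequent pair, i.e. a double period.
Phrase 3 begins with the same material as phrase 1, making it parallel.

parallel double period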